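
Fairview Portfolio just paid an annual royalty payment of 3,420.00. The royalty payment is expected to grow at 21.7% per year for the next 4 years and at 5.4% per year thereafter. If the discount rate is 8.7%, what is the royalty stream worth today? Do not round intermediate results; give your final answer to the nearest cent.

D_1 = 4162.14000
D_2 = 5065.32438
D_3 = 6164.49977
D_4 = 7502.19622
Terminal value at year 4: TV = D_4×(1+g_2)/(r−g_2) = 7907.31482/0.033 = 239615.60050
P_0 = D_1/(1+r)^1 + D_2/(1+r)^2 + D_3/(1+r)^3 + D_4/(1+r)^4 + TV/(1+r)^4
    = 3829.01564 + 4286.94759 + 4799.64602 + 5373.66072 + 171631.46662 = 189920.73659

189920.74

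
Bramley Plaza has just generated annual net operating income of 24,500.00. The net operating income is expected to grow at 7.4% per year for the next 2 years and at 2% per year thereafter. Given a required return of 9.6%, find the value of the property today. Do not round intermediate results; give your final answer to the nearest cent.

363282.15

D_1 = 26313.00000
D_2 = 28260.16200
Terminal value at year 2: TV = D_2×(1+g_2)/(r−g_2) = 28825.36524/0.076 = 379281.12158
P_0 = D_1/(1+r)^1 + D_2/(1+r)^2 + TV/(1+r)^2
    = 24008.21168 + 23526.29502 + 315747.64370 = 363282.15040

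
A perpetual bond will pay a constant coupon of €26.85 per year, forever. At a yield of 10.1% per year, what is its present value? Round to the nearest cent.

Level perpetuity: PV = C / r = €26.85 / 0.101 = €265.84

€265.84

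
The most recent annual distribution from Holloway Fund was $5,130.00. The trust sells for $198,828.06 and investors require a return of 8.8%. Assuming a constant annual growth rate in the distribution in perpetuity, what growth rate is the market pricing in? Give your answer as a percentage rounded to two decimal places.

6.06%

P = D₀(1+g)/(r−g) ⇒ P(r−g) = D₀(1+g) ⇒ g(P+D₀) = P·r − D₀
g = (P·r − D₀)/(P + D₀) = ($198,828.06×0.088 − $5,130.00) / ($198,828.06 + $5,130.00) = 0.060634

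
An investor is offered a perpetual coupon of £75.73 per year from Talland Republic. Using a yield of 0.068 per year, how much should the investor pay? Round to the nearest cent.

£1113.68

Level perpetuity: PV = C / r = £75.73 / 0.068 = £1,113.68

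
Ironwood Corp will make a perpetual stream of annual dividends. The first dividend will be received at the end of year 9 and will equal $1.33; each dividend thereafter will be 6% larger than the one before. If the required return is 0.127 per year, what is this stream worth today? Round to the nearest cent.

Value at end of year 8: C₁ / (r − g) = $1.33 / (0.127 − 0.06) = $19.8507
Discount to today: PV = $19.8507 / (1 + 0.127)^8 = $19.8507 / 2.602504 = $7.63

$7.63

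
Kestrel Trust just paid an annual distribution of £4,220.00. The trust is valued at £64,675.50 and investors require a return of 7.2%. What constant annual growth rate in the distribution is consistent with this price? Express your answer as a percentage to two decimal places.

P = D₀(1+g)/(r−g) ⇒ P(r−g) = D₀(1+g) ⇒ g(P+D₀) = P·r − D₀
g = (P·r − D₀)/(P + D₀) = (£64,675.50×0.072 − £4,220.00) / (£64,675.50 + £4,220.00) = 0.006338

0.63%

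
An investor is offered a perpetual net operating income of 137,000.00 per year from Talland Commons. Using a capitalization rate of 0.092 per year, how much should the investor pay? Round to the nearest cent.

Level perpetuity: PV = C / r = 137,000.00 / 0.092 = 1,489,130.43

1489130.43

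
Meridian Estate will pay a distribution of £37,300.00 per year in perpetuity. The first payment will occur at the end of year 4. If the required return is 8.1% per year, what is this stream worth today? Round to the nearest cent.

Value at end of year 3: C / r = £37,300.00 / 0.081 = £460,493.8272
Discount to today: PV = £460,493.8272 / (1 + 0.081)^3 = £460,493.8272 / 1.263214 = £364,541.29

£364541.29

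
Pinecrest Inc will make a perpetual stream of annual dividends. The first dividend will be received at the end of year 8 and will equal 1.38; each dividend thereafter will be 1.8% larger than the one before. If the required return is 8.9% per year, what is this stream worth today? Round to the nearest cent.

10.70

Value at end of year 7: C₁ / (r − g) = 1.38 / (0.089 − 0.018) = 19.4366
Discount to today: PV = 19.4366 / (1 + 0.089)^7 = 19.4366 / 1.816332 = 10.70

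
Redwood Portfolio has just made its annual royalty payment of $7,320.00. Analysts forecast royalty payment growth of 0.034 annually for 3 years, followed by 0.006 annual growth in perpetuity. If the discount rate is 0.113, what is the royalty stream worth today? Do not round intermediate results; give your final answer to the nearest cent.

$74169.99

D_1 = 7568.88000
D_2 = 7826.22192
D_3 = 8092.31347
Terminal value at year 3: TV = D_3×(1+g_2)/(r−g_2) = 8140.86735/0.107 = 76082.87239
P_0 = D_1/(1+r)^1 + D_2/(1+r)^2 + D_3/(1+r)^3 + TV/(1+r)^3
    = 6800.43127 + 6317.74118 + 5869.31211 + 55182.50450 = 74169.98905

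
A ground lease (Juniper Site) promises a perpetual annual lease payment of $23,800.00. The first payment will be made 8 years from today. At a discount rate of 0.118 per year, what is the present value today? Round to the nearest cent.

Value at end of year 7: C / r = $23,800.00 / 0.118 = $201,694.9153
Discount to today: PV = $201,694.9153 / (1 + 0.118)^7 = $201,694.9153 / 2.183195 = $92,385.18

$92385.18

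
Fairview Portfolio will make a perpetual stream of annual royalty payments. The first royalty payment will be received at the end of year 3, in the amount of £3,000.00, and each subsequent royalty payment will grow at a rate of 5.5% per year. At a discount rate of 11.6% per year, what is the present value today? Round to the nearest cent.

Value at end of year 2: C₁ / (r − g) = £3,000.00 / (0.116 − 0.055) = £49,180.3279
Discount to today: PV = £49,180.3279 / (1 + 0.116)^2 = £49,180.3279 / 1.245456 = £39,487.81

£39487.81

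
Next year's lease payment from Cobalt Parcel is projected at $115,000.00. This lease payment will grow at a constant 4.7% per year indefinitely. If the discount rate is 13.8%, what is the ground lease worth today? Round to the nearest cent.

$1263736.26

Growing perpetuity: P = D₁ / (r − g) = $115,000.0000 / (0.138 − 0.047) = $1,263,736.26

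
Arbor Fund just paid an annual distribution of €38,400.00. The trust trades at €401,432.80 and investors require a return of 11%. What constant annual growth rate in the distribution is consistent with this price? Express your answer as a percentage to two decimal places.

P = D₀(1+g)/(r−g) ⇒ P(r−g) = D₀(1+g) ⇒ g(P+D₀) = P·r − D₀
g = (P·r − D₀)/(P + D₀) = (€401,432.80×0.11 − €38,400.00) / (€401,432.80 + €38,400.00) = 0.013090

1.31%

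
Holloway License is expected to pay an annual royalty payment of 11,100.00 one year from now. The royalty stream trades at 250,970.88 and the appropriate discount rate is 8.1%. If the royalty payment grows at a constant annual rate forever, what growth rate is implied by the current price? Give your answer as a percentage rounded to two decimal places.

3.68%

P = D₁/(r−g) ⇒ g = r − D₁/P = 0.081 − 11,100.00/250,970.88 = 0.036772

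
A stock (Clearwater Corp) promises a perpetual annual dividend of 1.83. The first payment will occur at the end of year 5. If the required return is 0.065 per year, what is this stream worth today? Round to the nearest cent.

Value at end of year 4: C / r = 1.83 / 0.065 = 28.1538
Discount to today: PV = 28.1538 / (1 + 0.065)^4 = 28.1538 / 1.286466 = 21.88

21.88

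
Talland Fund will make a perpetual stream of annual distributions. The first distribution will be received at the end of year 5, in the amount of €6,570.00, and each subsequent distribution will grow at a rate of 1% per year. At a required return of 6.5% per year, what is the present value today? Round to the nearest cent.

€92854.78

Value at end of year 4: C₁ / (r − g) = €6,570.00 / (0.065 − 0.01) = €119,454.5455
Discount to today: PV = €119,454.5455 / (1 + 0.065)^4 = €119,454.5455 / 1.286466 = €92,854.78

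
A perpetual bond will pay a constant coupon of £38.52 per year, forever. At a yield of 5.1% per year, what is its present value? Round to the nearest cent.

Level perpetuity: PV = C / r = £38.52 / 0.051 = £755.29

£755.29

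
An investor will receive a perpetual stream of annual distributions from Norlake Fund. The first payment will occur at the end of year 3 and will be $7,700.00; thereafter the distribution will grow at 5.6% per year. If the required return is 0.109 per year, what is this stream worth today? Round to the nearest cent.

Value at end of year 2: C₁ / (r − g) = $7,700.00 / (0.109 − 0.056) = $145,283.0189
Discount to today: PV = $145,283.0189 / (1 + 0.109)^2 = $145,283.0189 / 1.229881 = $118,127.70

$118127.70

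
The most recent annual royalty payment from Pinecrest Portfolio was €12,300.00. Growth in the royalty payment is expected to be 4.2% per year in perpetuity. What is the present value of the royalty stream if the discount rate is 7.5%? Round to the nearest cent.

€388381.82

D₁ = D₀ × (1 + g) = €12,300.00 × 1.042 = €12,816.6000
Growing perpetuity: P = D₁ / (r − g) = €12,816.6000 / (0.075 − 0.042) = €388,381.82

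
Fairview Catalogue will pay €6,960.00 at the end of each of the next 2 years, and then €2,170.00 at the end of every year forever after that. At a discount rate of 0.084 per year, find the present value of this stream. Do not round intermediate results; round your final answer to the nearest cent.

€34328.55

PV of 2-year annuity: €6,960.00 × [1 − (1+0.084)^−2] / 0.084 = 12343.78617
Perpetuity value at year 2: €2,170.00 / 0.084 = 25833.33333
PV of perpetuity: 25833.33333 / (1+0.084)^2 = 21984.76782
Total PV = 12343.78617 + 21984.76782 = 34328.55399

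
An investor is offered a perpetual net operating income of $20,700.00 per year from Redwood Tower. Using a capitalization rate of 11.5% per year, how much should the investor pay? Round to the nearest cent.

Level perpetuity: PV = C / r = $20,700.00 / 0.115 = $180,000.00

$180000.00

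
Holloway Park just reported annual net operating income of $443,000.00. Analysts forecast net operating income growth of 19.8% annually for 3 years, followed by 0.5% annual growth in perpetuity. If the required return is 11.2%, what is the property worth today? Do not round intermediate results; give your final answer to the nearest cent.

D_1 = 530714.00000
D_2 = 635795.37200
D_3 = 761682.85566
Terminal value at year 3: TV = D_3×(1+g_2)/(r−g_2) = 765491.26993/0.107 = 7154124.01808
P_0 = D_1/(1+r)^1 + D_2/(1+r)^2 + D_3/(1+r)^3 + TV/(1+r)^3
    = 477260.79137 + 514171.24825 + 553936.29083 + 5202859.55409 = 6748227.88455

$6748227.88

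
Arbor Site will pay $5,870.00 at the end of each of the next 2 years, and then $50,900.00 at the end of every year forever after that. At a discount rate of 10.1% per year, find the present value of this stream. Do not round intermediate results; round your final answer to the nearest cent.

$425913.91

PV of 2-year annuity: $5,870.00 × [1 − (1+0.101)^−2] / 0.101 = 10173.94805
Perpetuity value at year 2: $50,900.00 / 0.101 = 503960.39604
PV of perpetuity: 503960.39604 / (1+0.101)^2 = 415739.96065
Total PV = 10173.94805 + 415739.96065 = 425913.90870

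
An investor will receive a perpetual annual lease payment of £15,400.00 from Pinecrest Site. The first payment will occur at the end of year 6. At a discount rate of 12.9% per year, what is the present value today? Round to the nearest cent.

Value at end of year 5: C / r = £15,400.00 / 0.129 = £119,379.8450
Discount to today: PV = £119,379.8450 / (1 + 0.129)^5 = £119,379.8450 / 1.834297 = £65,082.06

£65082.06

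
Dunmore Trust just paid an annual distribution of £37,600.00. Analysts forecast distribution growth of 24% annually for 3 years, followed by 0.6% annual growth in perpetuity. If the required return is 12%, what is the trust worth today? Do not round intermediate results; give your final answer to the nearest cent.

D_1 = 46624.00000
D_2 = 57813.76000
D_3 = 71689.06240
Terminal value at year 3: TV = D_3×(1+g_2)/(r−g_2) = 72119.19677/0.114 = 632624.53311
P_0 = D_1/(1+r)^1 + D_2/(1+r)^2 + D_3/(1+r)^3 + TV/(1+r)^3
    = 41628.57143 + 46088.77551 + 51026.85860 + 450289.64695 = 589033.85249

£589033.85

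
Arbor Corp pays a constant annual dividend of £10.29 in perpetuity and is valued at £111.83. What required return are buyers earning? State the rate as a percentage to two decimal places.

9.20%

P = C/r ⇒ r = C/P = £10.29/£111.83 = 0.092015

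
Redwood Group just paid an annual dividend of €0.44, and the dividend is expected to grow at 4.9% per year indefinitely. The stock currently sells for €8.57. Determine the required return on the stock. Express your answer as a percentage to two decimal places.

D₁ = €0.44 × 1.049 = €0.4616
P = D₁/(r − g) ⇒ r = D₁/P + g = €0.4616/€8.57 + 0.049 = 0.053858 + 0.049 = 0.102858

10.29%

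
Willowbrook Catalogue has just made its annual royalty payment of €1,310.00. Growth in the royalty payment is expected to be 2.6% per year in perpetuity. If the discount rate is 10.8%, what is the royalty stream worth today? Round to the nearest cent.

€16390.98

D₁ = D₀ × (1 + g) = €1,310.00 × 1.026 = €1,344.0600
Growing perpetuity: P = D₁ / (r − g) = €1,344.0600 / (0.108 − 0.026) = €16,390.98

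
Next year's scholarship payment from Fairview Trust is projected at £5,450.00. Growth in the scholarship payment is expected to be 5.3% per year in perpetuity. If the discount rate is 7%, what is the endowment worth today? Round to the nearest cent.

Growing perpetuity: P = D₁ / (r − g) = £5,450.0000 / (0.07 − 0.053) = £320,588.24

£320588.24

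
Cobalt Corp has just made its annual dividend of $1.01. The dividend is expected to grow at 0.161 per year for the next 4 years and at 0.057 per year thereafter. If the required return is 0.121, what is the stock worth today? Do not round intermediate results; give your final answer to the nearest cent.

$23.61

D_1 = 1.17261
D_2 = 1.36140
D_3 = 1.58059
D_4 = 1.83506
Terminal value at year 4: TV = D_4×(1+g_2)/(r−g_2) = 1.93966/0.064 = 30.30716
P_0 = D_1/(1+r)^1 + D_2/(1+r)^2 + D_3/(1+r)^3 + D_4/(1+r)^4 + TV/(1+r)^4
    = 1.04604 + 1.08336 + 1.12202 + 1.16206 + 19.19211 = 23.60560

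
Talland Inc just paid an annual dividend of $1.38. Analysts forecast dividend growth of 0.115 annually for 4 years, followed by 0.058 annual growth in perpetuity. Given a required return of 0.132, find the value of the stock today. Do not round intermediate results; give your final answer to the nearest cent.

D_1 = 1.53870
D_2 = 1.71565
D_3 = 1.91295
D_4 = 2.13294
Terminal value at year 4: TV = D_4×(1+g_2)/(r−g_2) = 2.25665/0.074 = 30.49527
P_0 = D_1/(1+r)^1 + D_2/(1+r)^2 + D_3/(1+r)^3 + D_4/(1+r)^4 + TV/(1+r)^4
    = 1.35928 + 1.33886 + 1.31876 + 1.29895 + 18.57149 = 23.88734

$23.89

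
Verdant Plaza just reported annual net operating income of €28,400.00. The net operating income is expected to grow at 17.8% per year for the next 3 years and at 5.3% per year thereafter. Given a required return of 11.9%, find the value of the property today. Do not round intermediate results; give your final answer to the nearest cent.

€623130.26

D_1 = 33455.20000
D_2 = 39410.22560
D_3 = 46425.24576
Terminal value at year 3: TV = D_3×(1+g_2)/(r−g_2) = 48885.78378/0.066 = 740693.69367
P_0 = D_1/(1+r)^1 + D_2/(1+r)^2 + D_3/(1+r)^3 + TV/(1+r)^3
    = 29897.40840 + 31473.76863 + 33133.24347 + 528625.83902 = 623130.25952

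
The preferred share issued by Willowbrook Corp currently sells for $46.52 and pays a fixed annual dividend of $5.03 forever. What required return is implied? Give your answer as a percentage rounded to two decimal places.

P = C/r ⇒ r = C/P = $5.03/$46.52 = 0.108126

10.81%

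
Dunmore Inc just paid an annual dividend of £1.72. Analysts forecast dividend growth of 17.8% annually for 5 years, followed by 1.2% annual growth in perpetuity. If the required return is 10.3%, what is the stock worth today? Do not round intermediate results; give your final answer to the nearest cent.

£37.10

D_1 = 2.02616
D_2 = 2.38682
D_3 = 2.81167
D_4 = 3.31215
D_5 = 3.90171
Terminal value at year 5: TV = D_5×(1+g_2)/(r−g_2) = 3.94853/0.091 = 43.39044
P_0 = D_1/(1+r)^1 + D_2/(1+r)^2 + D_3/(1+r)^3 + D_4/(1+r)^4 + D_5/(1+r)^5 + TV/(1+r)^5
    = 1.83695 + 1.96186 + 2.09526 + 2.23773 + 2.38989 + 26.57764 = 37.09933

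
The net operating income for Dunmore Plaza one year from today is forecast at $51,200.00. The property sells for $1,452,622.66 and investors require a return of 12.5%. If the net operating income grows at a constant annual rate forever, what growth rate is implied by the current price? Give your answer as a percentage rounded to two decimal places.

8.98%

P = D₁/(r−g) ⇒ g = r − D₁/P = 0.125 − $51,200.00/$1,452,622.66 = 0.089753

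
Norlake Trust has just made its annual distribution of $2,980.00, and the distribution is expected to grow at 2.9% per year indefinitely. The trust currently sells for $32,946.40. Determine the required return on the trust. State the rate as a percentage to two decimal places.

D₁ = $2,980.00 × 1.029 = $3,066.4200
P = D₁/(r − g) ⇒ r = D₁/P + g = $3,066.4200/$32,946.40 + 0.029 = 0.093073 + 0.029 = 0.122073

12.21%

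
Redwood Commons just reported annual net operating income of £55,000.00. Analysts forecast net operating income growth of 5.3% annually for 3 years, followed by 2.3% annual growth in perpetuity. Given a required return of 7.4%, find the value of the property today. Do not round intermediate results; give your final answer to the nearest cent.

£1198408.69

D_1 = 57915.00000
D_2 = 60984.49500
D_3 = 64216.67324
Terminal value at year 3: TV = D_3×(1+g_2)/(r−g_2) = 65693.65672/0.051 = 1288110.91607
P_0 = D_1/(1+r)^1 + D_2/(1+r)^2 + D_3/(1+r)^3 + TV/(1+r)^3
    = 53924.58101 + 52870.18976 + 51836.41510 + 1039777.50282 = 1198408.68868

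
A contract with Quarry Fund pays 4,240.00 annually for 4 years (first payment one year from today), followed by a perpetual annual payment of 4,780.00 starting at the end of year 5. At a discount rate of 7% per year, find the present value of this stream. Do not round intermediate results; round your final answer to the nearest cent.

PV of 4-year annuity: 4,240.00 × [1 − (1+0.07)^−4] / 0.07 = 14361.77573
Perpetuity value at year 4: 4,780.00 / 0.07 = 68285.71429
PV of perpetuity: 68285.71429 / (1+0.07)^4 = 52094.84448
Total PV = 14361.77573 + 52094.84448 = 66456.62021

66456.62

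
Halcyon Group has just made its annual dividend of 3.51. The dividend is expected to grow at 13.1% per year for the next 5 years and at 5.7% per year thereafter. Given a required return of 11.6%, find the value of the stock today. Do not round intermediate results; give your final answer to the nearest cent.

85.49

D_1 = 3.96981
D_2 = 4.48986
D_3 = 5.07803
D_4 = 5.74325
D_5 = 6.49561
Terminal value at year 5: TV = D_5×(1+g_2)/(r−g_2) = 6.86586/0.059 = 116.37056
P_0 = D_1/(1+r)^1 + D_2/(1+r)^2 + D_3/(1+r)^3 + D_4/(1+r)^4 + D_5/(1+r)^5 + TV/(1+r)^5
    = 3.55718 + 3.60499 + 3.65344 + 3.70255 + 3.75231 + 67.22366 = 85.49413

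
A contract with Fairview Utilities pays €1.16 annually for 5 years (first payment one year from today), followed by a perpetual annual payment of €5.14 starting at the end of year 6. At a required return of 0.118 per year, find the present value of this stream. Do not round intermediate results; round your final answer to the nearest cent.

PV of 5-year annuity: €1.16 × [1 − (1+0.118)^−5] / 0.118 = 4.20234
Perpetuity value at year 5: €5.14 / 0.118 = 43.55932
PV of perpetuity: 43.55932 / (1+0.118)^5 = 24.93860
Total PV = 4.20234 + 24.93860 = 29.14094

€29.14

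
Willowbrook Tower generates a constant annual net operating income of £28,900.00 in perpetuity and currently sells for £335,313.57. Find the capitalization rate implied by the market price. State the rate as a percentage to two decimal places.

P = C/r ⇒ r = C/P = £28,900.00/£335,313.57 = 0.086188

8.62%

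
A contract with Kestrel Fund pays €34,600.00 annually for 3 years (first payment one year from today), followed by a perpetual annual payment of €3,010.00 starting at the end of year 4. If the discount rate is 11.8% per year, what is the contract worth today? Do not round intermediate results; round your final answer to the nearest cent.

€101643.85

PV of 3-year annuity: €34,600.00 × [1 − (1+0.118)^−3] / 0.118 = 83389.80742
Perpetuity value at year 3: €3,010.00 / 0.118 = 25508.47458
PV of perpetuity: 25508.47458 / (1+0.118)^3 = 18254.04335
Total PV = 83389.80742 + 18254.04335 = 101643.85077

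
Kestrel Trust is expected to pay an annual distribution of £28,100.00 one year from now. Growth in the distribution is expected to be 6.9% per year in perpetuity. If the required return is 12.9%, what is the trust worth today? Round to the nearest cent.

£468333.33

Growing perpetuity: P = D₁ / (r − g) = £28,100.0000 / (0.129 − 0.069) = £468,333.33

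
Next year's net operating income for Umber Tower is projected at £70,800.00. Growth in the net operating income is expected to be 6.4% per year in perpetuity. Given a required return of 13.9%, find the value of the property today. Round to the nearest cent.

£944000.00

Growing perpetuity: P = D₁ / (r − g) = £70,800.0000 / (0.139 − 0.064) = £944,000.00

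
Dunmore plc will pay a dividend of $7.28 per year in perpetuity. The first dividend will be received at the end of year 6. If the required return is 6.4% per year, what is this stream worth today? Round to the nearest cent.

Value at end of year 5: C / r = $7.28 / 0.064 = $113.7500
Discount to today: PV = $113.7500 / (1 + 0.064)^5 = $113.7500 / 1.363666 = $83.41

$83.41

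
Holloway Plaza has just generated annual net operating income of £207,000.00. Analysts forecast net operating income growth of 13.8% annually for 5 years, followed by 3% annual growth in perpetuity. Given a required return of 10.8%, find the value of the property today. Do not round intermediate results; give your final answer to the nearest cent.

£4246271.68

D_1 = 235566.00000
D_2 = 268074.10800
D_3 = 305068.33490
D_4 = 347167.76512
D_5 = 395076.91671
Terminal value at year 5: TV = D_5×(1+g_2)/(r−g_2) = 406929.22421/0.078 = 5217041.33601
P_0 = D_1/(1+r)^1 + D_2/(1+r)^2 + D_3/(1+r)^3 + D_4/(1+r)^4 + D_5/(1+r)^5 + TV/(1+r)^5
    = 212604.69314 + 218361.13790 + 224273.44308 + 230345.82872 + 236582.62914 + 3124103.94888 = 4246271.68086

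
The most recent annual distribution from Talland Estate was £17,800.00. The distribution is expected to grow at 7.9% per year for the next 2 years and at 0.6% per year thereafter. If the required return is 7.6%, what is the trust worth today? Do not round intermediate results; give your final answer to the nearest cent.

£292988.90

D_1 = 19206.20000
D_2 = 20723.48980
Terminal value at year 2: TV = D_2×(1+g_2)/(r−g_2) = 20847.83074/0.07 = 297826.15341
P_0 = D_1/(1+r)^1 + D_2/(1+r)^2 + TV/(1+r)^2
    = 17849.62825 + 17899.39487 + 257239.87491 = 292988.89804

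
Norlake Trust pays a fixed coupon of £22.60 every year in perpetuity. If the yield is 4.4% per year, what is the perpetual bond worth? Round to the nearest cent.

Level perpetuity: PV = C / r = £22.60 / 0.044 = £513.64

£513.64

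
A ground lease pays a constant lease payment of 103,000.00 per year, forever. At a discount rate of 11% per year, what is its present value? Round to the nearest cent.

Level perpetuity: PV = C / r = 103,000.00 / 0.11 = 936,363.64

936363.64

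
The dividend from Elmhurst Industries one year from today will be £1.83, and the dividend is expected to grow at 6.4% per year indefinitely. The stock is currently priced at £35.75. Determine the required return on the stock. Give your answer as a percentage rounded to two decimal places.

P = D₁/(r − g) ⇒ r = D₁/P + g = £1.8300/£35.75 + 0.064 = 0.051189 + 0.064 = 0.115189

11.52%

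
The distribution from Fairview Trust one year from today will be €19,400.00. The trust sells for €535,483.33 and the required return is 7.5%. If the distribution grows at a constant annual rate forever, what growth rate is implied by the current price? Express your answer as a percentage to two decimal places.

3.88%

P = D₁/(r−g) ⇒ g = r − D₁/P = 0.075 − €19,400.00/€535,483.33 = 0.038771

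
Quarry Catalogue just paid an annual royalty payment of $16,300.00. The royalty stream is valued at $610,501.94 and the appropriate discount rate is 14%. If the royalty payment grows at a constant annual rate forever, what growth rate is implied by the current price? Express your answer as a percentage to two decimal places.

P = D₀(1+g)/(r−g) ⇒ P(r−g) = D₀(1+g) ⇒ g(P+D₀) = P·r − D₀
g = (P·r − D₀)/(P + D₀) = ($610,501.94×0.14 − $16,300.00) / ($610,501.94 + $16,300.00) = 0.110354

11.04%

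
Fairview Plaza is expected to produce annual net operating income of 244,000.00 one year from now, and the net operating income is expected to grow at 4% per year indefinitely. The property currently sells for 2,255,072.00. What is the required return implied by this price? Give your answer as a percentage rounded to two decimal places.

14.82%

P = D₁/(r − g) ⇒ r = D₁/P + g = 244,000.0000/2,255,072.00 + 0.04 = 0.108201 + 0.04 = 0.148201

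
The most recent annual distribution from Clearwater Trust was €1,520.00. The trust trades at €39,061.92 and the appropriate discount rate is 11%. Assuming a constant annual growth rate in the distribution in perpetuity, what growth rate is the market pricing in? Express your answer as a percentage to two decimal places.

P = D₀(1+g)/(r−g) ⇒ P(r−g) = D₀(1+g) ⇒ g(P+D₀) = P·r − D₀
g = (P·r − D₀)/(P + D₀) = (€39,061.92×0.11 − €1,520.00) / (€39,061.92 + €1,520.00) = 0.068425

6.84%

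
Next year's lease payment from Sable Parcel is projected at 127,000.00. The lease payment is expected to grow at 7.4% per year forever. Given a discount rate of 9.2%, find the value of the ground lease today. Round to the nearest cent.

Growing perpetuity: P = D₁ / (r − g) = 127,000.0000 / (0.092 − 0.074) = 7,055,555.56

7055555.56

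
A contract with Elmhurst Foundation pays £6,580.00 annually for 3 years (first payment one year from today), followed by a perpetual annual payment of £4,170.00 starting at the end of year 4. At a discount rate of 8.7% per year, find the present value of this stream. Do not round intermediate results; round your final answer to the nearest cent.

£54064.22

PV of 3-year annuity: £6,580.00 × [1 − (1+0.087)^−3] / 0.087 = 16745.37658
Perpetuity value at year 3: £4,170.00 / 0.087 = 47931.03448
PV of perpetuity: 47931.03448 / (1+0.087)^3 = 37318.84294
Total PV = 16745.37658 + 37318.84294 = 54064.21952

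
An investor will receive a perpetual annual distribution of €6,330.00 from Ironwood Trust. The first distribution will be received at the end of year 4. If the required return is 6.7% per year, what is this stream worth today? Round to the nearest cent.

Value at end of year 3: C / r = €6,330.00 / 0.067 = €94,477.6119
Discount to today: PV = €94,477.6119 / (1 + 0.067)^3 = €94,477.6119 / 1.214768 = €77,774.22

€77774.22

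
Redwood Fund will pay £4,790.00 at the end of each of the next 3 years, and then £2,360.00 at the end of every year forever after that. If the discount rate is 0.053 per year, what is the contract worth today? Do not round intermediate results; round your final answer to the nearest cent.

£51108.77

PV of 3-year annuity: £4,790.00 × [1 − (1+0.053)^−3] / 0.053 = 12971.37549
Perpetuity value at year 3: £2,360.00 / 0.053 = 44528.30189
PV of perpetuity: 44528.30189 / (1+0.053)^3 = 38137.39455
Total PV = 12971.37549 + 38137.39455 = 51108.77004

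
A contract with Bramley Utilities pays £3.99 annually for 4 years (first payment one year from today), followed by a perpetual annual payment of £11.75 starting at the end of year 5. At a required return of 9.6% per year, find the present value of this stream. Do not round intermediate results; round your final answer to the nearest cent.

£97.58

PV of 4-year annuity: £3.99 × [1 − (1+0.096)^−4] / 0.096 = 12.75806
Perpetuity value at year 4: £11.75 / 0.096 = 122.39583
PV of perpetuity: 122.39583 / (1+0.096)^4 = 84.82511
Total PV = 12.75806 + 84.82511 = 97.58317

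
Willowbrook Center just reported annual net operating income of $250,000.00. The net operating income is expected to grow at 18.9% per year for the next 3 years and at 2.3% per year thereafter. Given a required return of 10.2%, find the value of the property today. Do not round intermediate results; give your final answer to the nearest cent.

$4940982.33

D_1 = 297250.00000
D_2 = 353430.25000
D_3 = 420228.56725
Terminal value at year 3: TV = D_3×(1+g_2)/(r−g_2) = 429893.82430/0.079 = 5441693.97844
P_0 = D_1/(1+r)^1 + D_2/(1+r)^2 + D_3/(1+r)^3 + TV/(1+r)^3
    = 269736.84211 + 291031.85596 + 314008.05511 + 4066205.57440 = 4940982.32757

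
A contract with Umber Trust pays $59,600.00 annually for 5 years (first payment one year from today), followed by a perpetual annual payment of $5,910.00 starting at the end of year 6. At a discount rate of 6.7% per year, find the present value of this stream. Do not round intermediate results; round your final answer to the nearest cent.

$310128.21

PV of 5-year annuity: $59,600.00 × [1 − (1+0.067)^−5] / 0.067 = 246347.31561
Perpetuity value at year 5: $5,910.00 / 0.067 = 88208.95522
PV of perpetuity: 88208.95522 / (1+0.067)^5 = 63780.89087
Total PV = 246347.31561 + 63780.89087 = 310128.20648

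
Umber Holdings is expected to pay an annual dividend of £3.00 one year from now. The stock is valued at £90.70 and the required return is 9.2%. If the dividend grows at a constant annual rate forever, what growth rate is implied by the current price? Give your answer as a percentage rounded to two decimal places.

P = D₁/(r−g) ⇒ g = r − D₁/P = 0.092 − £3.00/£90.70 = 0.058924

5.89%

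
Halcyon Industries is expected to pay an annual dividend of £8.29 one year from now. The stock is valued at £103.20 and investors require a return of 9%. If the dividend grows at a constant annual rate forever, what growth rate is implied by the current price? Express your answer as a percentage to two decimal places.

0.97%

P = D₁/(r−g) ⇒ g = r − D₁/P = 0.09 − £8.29/£103.20 = 0.009671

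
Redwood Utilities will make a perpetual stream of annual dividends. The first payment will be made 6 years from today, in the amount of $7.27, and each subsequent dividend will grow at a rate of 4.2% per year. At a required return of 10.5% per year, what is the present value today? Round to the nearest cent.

$70.05

Value at end of year 5: C₁ / (r − g) = $7.27 / (0.105 − 0.042) = $115.3968
Discount to today: PV = $115.3968 / (1 + 0.105)^5 = $115.3968 / 1.647447 = $70.05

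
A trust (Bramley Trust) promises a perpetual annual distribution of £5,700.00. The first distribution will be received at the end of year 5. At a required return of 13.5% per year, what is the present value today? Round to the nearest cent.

Value at end of year 4: C / r = £5,700.00 / 0.135 = £42,222.2222
Discount to today: PV = £42,222.2222 / (1 + 0.135)^4 = £42,222.2222 / 1.659524 = £25,442.37

£25442.37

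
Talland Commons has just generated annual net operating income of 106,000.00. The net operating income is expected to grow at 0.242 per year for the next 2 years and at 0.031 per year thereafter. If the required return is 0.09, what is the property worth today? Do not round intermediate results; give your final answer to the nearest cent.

D_1 = 131652.00000
D_2 = 163511.78400
Terminal value at year 2: TV = D_2×(1+g_2)/(r−g_2) = 168580.64930/0.059 = 2857299.14075
P_0 = D_1/(1+r)^1 + D_2/(1+r)^2 + TV/(1+r)^2
    = 120781.65138 + 137624.59726 + 2404931.52154 = 2663337.77018

2663337.77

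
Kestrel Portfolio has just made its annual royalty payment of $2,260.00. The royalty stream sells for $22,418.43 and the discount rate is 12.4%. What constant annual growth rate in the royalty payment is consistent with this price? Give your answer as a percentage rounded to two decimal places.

2.11%

P = D₀(1+g)/(r−g) ⇒ P(r−g) = D₀(1+g) ⇒ g(P+D₀) = P·r − D₀
g = (P·r − D₀)/(P + D₀) = ($22,418.43×0.124 − $2,260.00) / ($22,418.43 + $2,260.00) = 0.021066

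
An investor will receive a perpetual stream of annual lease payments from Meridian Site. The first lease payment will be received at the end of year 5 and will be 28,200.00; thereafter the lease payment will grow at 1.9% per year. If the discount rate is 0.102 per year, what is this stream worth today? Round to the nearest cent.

Value at end of year 4: C₁ / (r − g) = 28,200.00 / (0.102 − 0.019) = 339,759.0361
Discount to today: PV = 339,759.0361 / (1 + 0.102)^4 = 339,759.0361 / 1.474777 = 230,379.93

230379.93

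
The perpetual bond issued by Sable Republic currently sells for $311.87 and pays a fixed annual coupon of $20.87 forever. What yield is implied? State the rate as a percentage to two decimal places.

P = C/r ⇒ r = C/P = $20.87/$311.87 = 0.066919

6.69%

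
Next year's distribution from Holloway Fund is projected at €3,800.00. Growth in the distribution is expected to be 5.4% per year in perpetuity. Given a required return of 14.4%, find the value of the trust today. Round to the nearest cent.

Growing perpetuity: P = D₁ / (r − g) = €3,800.0000 / (0.144 − 0.054) = €42,222.22

€42222.22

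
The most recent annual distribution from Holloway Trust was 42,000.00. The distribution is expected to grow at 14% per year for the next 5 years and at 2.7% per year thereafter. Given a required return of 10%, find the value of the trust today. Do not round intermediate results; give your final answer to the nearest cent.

940461.98

D_1 = 47880.00000
D_2 = 54583.20000
D_3 = 62224.84800
D_4 = 70936.32672
D_5 = 80867.41246
Terminal value at year 5: TV = D_5×(1+g_2)/(r−g_2) = 83050.83260/0.073 = 1137682.63832
P_0 = D_1/(1+r)^1 + D_2/(1+r)^2 + D_3/(1+r)^3 + D_4/(1+r)^4 + D_5/(1+r)^5 + TV/(1+r)^5
    = 43527.27273 + 45110.08264 + 46750.44929 + 48450.46562 + 50212.30074 + 706411.40901 = 940461.98003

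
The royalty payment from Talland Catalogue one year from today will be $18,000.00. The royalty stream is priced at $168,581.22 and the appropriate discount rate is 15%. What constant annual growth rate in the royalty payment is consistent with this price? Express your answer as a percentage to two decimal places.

P = D₁/(r−g) ⇒ g = r − D₁/P = 0.15 − $18,000.00/$168,581.22 = 0.043227

4.32%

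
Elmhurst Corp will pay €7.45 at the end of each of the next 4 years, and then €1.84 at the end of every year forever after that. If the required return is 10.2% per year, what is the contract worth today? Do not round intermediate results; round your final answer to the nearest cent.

€35.75

PV of 4-year annuity: €7.45 × [1 − (1+0.102)^−4] / 0.102 = 23.51362
Perpetuity value at year 4: €1.84 / 0.102 = 18.03922
PV of perpetuity: 18.03922 / (1+0.102)^4 = 12.23183
Total PV = 23.51362 + 12.23183 = 35.74544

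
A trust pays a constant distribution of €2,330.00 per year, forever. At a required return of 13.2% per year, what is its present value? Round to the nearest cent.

Level perpetuity: PV = C / r = €2,330.00 / 0.132 = €17,651.52

€17651.52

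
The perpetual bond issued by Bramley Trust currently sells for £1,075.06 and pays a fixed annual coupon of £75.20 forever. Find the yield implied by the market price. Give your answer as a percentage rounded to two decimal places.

6.99%

P = C/r ⇒ r = C/P = £75.20/£1,075.06 = 0.069950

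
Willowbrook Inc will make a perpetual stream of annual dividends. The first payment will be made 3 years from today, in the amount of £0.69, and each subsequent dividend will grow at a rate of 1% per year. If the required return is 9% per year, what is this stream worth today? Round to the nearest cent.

£7.26

Value at end of year 2: C₁ / (r − g) = £0.69 / (0.09 − 0.01) = £8.6250
Discount to today: PV = £8.6250 / (1 + 0.09)^2 = £8.6250 / 1.188100 = £7.26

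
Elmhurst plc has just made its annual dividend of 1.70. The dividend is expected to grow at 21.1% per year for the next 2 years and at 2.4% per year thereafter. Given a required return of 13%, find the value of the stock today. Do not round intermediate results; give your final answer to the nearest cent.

22.64

D_1 = 2.05870
D_2 = 2.49309
Terminal value at year 2: TV = D_2×(1+g_2)/(r−g_2) = 2.55292/0.106 = 24.08415
P_0 = D_1/(1+r)^1 + D_2/(1+r)^2 + TV/(1+r)^2
    = 1.82186 + 1.95245 + 18.86142 = 22.63573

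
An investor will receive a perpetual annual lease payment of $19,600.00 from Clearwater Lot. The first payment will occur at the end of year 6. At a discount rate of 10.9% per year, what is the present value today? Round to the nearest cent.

Value at end of year 5: C / r = $19,600.00 / 0.109 = $179,816.5138
Discount to today: PV = $179,816.5138 / (1 + 0.109)^5 = $179,816.5138 / 1.677481 = $107,194.34

$107194.34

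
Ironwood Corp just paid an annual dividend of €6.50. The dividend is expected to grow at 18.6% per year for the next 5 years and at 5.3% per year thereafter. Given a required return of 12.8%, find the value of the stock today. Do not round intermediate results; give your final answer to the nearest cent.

D_1 = 7.70900
D_2 = 9.14287
D_3 = 10.84345
D_4 = 12.86033
D_5 = 15.25235
Terminal value at year 5: TV = D_5×(1+g_2)/(r−g_2) = 16.06073/0.075 = 214.14301
P_0 = D_1/(1+r)^1 + D_2/(1+r)^2 + D_3/(1+r)^3 + D_4/(1+r)^4 + D_5/(1+r)^5 + TV/(1+r)^5
    = 6.83422 + 7.18562 + 7.55510 + 7.94357 + 8.35202 + 117.26230 = 155.13283

€155.13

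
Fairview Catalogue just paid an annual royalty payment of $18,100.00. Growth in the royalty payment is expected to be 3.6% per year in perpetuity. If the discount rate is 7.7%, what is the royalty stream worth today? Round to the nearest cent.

D₁ = D₀ × (1 + g) = $18,100.00 × 1.036 = $18,751.6000
Growing perpetuity: P = D₁ / (r − g) = $18,751.6000 / (0.077 − 0.036) = $457,356.10

$457356.10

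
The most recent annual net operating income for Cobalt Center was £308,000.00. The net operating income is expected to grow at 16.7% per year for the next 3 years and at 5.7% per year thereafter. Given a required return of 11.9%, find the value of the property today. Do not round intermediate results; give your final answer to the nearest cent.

D_1 = 359436.00000
D_2 = 419461.81200
D_3 = 489511.93460
Terminal value at year 3: TV = D_3×(1+g_2)/(r−g_2) = 517414.11488/0.062 = 8345388.94962
P_0 = D_1/(1+r)^1 + D_2/(1+r)^2 + D_3/(1+r)^3 + TV/(1+r)^3
    = 321211.79625 + 334990.31834 + 349359.87623 + 5956022.40603 = 6961584.39684

£6961584.40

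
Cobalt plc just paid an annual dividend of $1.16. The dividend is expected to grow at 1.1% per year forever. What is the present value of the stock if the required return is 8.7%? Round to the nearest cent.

$15.43

D₁ = D₀ × (1 + g) = $1.16 × 1.011 = $1.1728
Growing perpetuity: P = D₁ / (r − g) = $1.1728 / (0.087 − 0.011) = $15.43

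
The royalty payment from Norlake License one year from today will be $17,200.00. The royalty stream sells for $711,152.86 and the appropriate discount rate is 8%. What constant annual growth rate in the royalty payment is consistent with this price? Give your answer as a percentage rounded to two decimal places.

5.58%

P = D₁/(r−g) ⇒ g = r − D₁/P = 0.08 − $17,200.00/$711,152.86 = 0.055814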